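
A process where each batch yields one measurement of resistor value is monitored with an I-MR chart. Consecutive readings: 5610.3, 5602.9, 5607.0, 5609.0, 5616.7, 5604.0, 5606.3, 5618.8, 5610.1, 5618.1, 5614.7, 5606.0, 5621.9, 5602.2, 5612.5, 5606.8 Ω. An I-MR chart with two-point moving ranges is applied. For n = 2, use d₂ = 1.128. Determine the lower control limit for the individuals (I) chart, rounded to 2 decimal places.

X̄ = (5610.3 + 5602.9 + 5607.0 + 5609.0 + 5616.7 + 5604.0 + 5606.3 + 5618.8 + 5610.1 + 5618.1 + 5614.7 + 5606.0 + 5621.9 + 5602.2 + 5612.5 + 5606.8) / 16 = 5610.4563
Moving ranges: 7.4, 4.1, 2.0, 7.7, 12.7, 2.3, 12.5, 8.7, 8.0, 3.4, 8.7, 15.9, 19.7, 10.3, 5.7; M̄R̄ = 129.1000 / 15 = 8.6067
LCL = X̄ − 3·M̄R̄/d₂ = 5610.4563 − 3 × 8.6067 / 1.128 = 5587.5662

5587.57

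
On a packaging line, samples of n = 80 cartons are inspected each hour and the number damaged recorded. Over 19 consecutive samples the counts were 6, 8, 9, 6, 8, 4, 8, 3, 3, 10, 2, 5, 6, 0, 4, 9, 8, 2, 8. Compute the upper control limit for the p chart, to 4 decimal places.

p̄ = Σdᵢ / (k·n) = 109 / (19 × 80) = 0.07171
UCL = p̄ + 3·√(p̄(1−p̄)/n) = 0.07171 + 3 × √(0.07171×0.92829/80) = 0.07171 + 3 × 0.02885 = 0.15825

0.1582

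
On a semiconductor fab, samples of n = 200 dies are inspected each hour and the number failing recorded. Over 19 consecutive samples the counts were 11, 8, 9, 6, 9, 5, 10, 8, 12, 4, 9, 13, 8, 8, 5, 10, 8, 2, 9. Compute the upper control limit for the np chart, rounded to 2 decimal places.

16.47

p̄ = Σdᵢ / (k·n) = 154 / (19 × 200) = 0.04053
UCL = np̄ + 3·√(np̄(1−p̄)) = 8.1053 + 3 × √(8.1053×0.95947) = 8.1053 + 3 × 2.7887 = 16.4713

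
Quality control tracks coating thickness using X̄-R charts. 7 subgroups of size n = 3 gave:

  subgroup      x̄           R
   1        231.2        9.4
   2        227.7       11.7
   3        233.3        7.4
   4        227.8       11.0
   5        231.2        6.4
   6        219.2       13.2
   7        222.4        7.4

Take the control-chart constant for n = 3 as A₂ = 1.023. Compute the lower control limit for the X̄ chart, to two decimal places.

217.82

X̄̄ = (231.2 + 227.7 + 233.3 + 227.8 + 231.2 + 219.2 + 222.4) / 7 = 1592.8000 / 7 = 227.5429
R̄ = (9.4 + 11.7 + 7.4 + 11.0 + 6.4 + 13.2 + 7.4) / 7 = 66.5000 / 7 = 9.5000
LCL = X̄̄ − A₂·R̄ = 227.5429 − 1.023 × 9.5000 = 217.8244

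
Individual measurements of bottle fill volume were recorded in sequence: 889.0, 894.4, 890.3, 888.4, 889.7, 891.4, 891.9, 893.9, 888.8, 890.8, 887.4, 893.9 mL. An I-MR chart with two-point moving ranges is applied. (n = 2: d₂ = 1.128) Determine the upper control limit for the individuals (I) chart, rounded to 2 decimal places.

X̄ = (889.0 + 894.4 + 890.3 + 888.4 + 889.7 + 891.4 + 891.9 + 893.9 + 888.8 + 890.8 + 887.4 + 893.9) / 12 = 890.8250
Moving ranges: 5.4, 4.1, 1.9, 1.3, 1.7, 0.5, 2.0, 5.1, 2.0, 3.4, 6.5; M̄R̄ = 33.9000 / 11 = 3.0818
UCL = X̄ + 3·M̄R̄/d₂ = 890.8250 + 3 × 3.0818 / 1.128 = 899.0213

899.02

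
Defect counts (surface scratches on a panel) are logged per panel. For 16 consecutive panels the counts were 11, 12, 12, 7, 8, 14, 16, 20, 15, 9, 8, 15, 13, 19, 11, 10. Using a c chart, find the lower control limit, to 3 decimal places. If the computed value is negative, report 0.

1.893

c̄ = (11 + 12 + 12 + 7 + 8 + 14 + 16 + 20 + 15 + 9 + 8 + 15 + 13 + 19 + 11 + 10) / 16 = 200 / 16 = 12.5000
LCL = c̄ − 3√c̄ = 12.5000 − 3 × 3.5355 = 1.8934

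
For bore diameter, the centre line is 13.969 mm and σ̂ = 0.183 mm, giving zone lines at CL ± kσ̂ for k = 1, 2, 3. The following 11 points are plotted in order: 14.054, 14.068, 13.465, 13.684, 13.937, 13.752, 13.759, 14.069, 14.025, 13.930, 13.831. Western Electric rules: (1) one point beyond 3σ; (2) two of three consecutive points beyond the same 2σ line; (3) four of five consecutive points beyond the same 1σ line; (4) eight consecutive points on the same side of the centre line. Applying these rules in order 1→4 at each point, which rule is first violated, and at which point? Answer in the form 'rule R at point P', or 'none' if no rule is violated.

Zone of each point (C = within 1σ̂, B = 1σ̂–2σ̂, A = 2σ̂–3σ̂, * = beyond 3σ̂; sign = side of CL): 1:+C, 2:+C, 3:-A, 4:-B, 5:-C, 6:-B, 7:-B, 8:+C, 9:+C, 10:-C, 11:-C
Rule 3 (four of five consecutive points beyond the same 1σ limit) is satisfied at point 7.

rule 3 at point 7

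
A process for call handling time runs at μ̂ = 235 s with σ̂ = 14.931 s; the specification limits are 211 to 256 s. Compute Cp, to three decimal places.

Cp = (USL − LSL) / (6σ̂) = (256 − 211) / (6 × 14.931) = 45.0000 / 89.5860 = 0.5023

0.502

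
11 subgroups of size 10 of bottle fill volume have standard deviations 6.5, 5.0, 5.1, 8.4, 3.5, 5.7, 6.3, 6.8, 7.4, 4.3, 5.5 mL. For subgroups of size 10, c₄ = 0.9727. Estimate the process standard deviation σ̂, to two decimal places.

6.03

s̄ = (6.5 + 5.0 + 5.1 + 8.4 + 3.5 + 5.7 + 6.3 + 6.8 + 7.4 + 4.3 + 5.5) / 11 = 5.8636
σ̂ = s̄ / c₄ = 5.8636 / 0.9727 = 6.0282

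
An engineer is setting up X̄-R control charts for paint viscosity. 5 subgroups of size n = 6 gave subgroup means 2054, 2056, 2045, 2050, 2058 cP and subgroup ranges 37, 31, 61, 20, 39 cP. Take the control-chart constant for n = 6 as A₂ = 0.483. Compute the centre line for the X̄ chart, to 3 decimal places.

2052.600

X̄̄ = (2054 + 2056 + 2045 + 2050 + 2058) / 5 = 10263.0000 / 5 = 2052.6000
CL = X̄̄ = 2052.6000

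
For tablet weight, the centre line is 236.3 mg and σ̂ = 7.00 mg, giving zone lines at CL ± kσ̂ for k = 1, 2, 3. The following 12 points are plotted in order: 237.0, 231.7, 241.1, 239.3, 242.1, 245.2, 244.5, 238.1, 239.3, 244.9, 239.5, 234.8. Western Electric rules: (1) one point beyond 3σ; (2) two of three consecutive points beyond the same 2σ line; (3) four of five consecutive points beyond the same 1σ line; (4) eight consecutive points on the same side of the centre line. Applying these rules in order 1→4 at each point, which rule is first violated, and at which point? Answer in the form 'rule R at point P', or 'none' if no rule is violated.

Zone of each point (C = within 1σ̂, B = 1σ̂–2σ̂, A = 2σ̂–3σ̂, * = beyond 3σ̂; sign = side of CL): 1:+C, 2:-C, 3:+C, 4:+C, 5:+C, 6:+B, 7:+B, 8:+C, 9:+C, 10:+B, 11:+C, 12:-C
Rule 4 (eight consecutive points on the same side of the centre line) is satisfied at point 10.

rule 4 at point 10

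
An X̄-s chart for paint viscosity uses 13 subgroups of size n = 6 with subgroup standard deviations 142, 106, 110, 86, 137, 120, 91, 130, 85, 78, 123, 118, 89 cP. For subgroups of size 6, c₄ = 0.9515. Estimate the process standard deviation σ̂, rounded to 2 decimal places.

s̄ = (142 + 106 + 110 + 86 + 137 + 120 + 91 + 130 + 85 + 78 + 123 + 118 + 89) / 13 = 108.8462
σ̂ = s̄ / c₄ = 108.8462 / 0.9515 = 114.3943

114.39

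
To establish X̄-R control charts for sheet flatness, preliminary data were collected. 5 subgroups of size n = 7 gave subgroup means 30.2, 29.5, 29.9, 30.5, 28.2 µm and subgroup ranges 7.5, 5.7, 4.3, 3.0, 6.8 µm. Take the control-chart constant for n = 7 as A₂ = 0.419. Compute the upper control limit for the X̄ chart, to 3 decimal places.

31.948

X̄̄ = (30.2 + 29.5 + 29.9 + 30.5 + 28.2) / 5 = 148.3000 / 5 = 29.6600
R̄ = (7.5 + 5.7 + 4.3 + 3.0 + 6.8) / 5 = 27.3000 / 5 = 5.4600
UCL = X̄̄ + A₂·R̄ = 29.6600 + 0.419 × 5.4600 = 31.9477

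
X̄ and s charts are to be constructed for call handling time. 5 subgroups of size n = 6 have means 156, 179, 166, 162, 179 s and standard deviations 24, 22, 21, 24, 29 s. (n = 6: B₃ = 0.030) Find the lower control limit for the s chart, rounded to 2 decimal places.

s̄ = (24 + 22 + 21 + 24 + 29) / 5 = 24.0000
LCL_s = B₃·s̄ = 0.030 × 24.0000 = 0.7200

0.72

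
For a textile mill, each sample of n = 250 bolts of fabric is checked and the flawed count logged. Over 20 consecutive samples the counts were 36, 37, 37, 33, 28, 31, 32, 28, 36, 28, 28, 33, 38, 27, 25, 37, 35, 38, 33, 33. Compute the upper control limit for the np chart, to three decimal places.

48.634

p̄ = Σdᵢ / (k·n) = 653 / (20 × 250) = 0.13060
UCL = np̄ + 3·√(np̄(1−p̄)) = 32.6500 + 3 × √(32.6500×0.86940) = 32.6500 + 3 × 5.3278 = 48.6335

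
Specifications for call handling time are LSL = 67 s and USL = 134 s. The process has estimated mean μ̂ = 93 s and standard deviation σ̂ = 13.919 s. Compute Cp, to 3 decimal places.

0.802

Cp = (USL − LSL) / (6σ̂) = (134 − 67) / (6 × 13.919) = 67.0000 / 83.5140 = 0.8023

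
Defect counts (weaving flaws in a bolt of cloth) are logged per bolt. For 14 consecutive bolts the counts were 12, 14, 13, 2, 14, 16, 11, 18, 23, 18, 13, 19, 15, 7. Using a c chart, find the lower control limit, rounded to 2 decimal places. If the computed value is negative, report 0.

c̄ = (12 + 14 + 13 + 2 + 14 + 16 + 11 + 18 + 23 + 18 + 13 + 19 + 15 + 7) / 14 = 195 / 14 = 13.9286
LCL = c̄ − 3√c̄ = 13.9286 − 3 × 3.7321 = 2.7323

2.73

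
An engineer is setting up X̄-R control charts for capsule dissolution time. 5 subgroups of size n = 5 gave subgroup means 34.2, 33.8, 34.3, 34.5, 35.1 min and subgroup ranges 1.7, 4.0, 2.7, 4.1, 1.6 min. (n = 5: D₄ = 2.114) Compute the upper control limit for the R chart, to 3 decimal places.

5.961

R̄ = (1.7 + 4.0 + 2.7 + 4.1 + 1.6) / 5 = 14.1000 / 5 = 2.8200
UCL_R = D₄·R̄ = 2.114 × 2.8200 = 5.9615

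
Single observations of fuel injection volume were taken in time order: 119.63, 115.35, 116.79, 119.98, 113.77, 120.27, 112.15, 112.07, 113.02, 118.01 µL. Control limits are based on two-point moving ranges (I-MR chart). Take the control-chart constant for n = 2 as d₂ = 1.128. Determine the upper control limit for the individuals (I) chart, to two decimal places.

126.67

X̄ = (119.63 + 115.35 + 116.79 + 119.98 + 113.77 + 120.27 + 112.15 + 112.07 + 113.02 + 118.01) / 10 = 116.1040
Moving ranges: 4.28, 1.44, 3.19, 6.21, 6.50, 8.12, 0.08, 0.95, 4.99; M̄R̄ = 35.7600 / 9 = 3.9733
UCL = X̄ + 3·M̄R̄/d₂ = 116.1040 + 3 × 3.9733 / 1.128 = 126.6714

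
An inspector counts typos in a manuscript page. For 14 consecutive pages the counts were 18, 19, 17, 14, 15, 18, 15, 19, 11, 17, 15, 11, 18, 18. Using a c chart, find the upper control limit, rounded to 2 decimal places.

c̄ = (18 + 19 + 17 + 14 + 15 + 18 + 15 + 19 + 11 + 17 + 15 + 11 + 18 + 18) / 14 = 225 / 14 = 16.0714
UCL = c̄ + 3√c̄ = 16.0714 + 3 × √16.0714 = 16.0714 + 3 × 4.0089 = 28.0982

28.10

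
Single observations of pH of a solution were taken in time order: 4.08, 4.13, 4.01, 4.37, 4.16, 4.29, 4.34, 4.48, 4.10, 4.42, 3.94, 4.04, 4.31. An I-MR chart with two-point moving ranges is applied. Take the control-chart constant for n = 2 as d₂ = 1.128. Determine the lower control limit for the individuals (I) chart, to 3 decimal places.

X̄ = (4.08 + 4.13 + 4.01 + 4.37 + 4.16 + 4.29 + 4.34 + 4.48 + 4.10 + 4.42 + 3.94 + 4.04 + 4.31) / 13 = 4.2054
Moving ranges: 0.05, 0.12, 0.36, 0.21, 0.13, 0.05, 0.14, 0.38, 0.32, 0.48, 0.10, 0.27; M̄R̄ = 2.6100 / 12 = 0.2175
LCL = X̄ − 3·M̄R̄/d₂ = 4.2054 − 3 × 0.2175 / 1.128 = 3.6269

3.627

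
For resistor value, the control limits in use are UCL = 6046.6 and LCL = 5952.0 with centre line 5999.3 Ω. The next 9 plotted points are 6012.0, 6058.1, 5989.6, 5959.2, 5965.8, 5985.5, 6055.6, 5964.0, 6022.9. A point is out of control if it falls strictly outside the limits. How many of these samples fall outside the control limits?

2

Compare each point to [5952.0, 6046.6]: sample 2 = 6058.1 > UCL; sample 7 = 6055.6 > UCL.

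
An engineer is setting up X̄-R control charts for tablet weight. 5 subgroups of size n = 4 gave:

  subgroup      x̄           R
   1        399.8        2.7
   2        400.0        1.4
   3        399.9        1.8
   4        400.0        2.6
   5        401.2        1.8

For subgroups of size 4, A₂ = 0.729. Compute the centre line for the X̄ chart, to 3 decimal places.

X̄̄ = (399.8 + 400.0 + 399.9 + 400.0 + 401.2) / 5 = 2000.9000 / 5 = 400.1800
CL = X̄̄ = 400.1800

400.180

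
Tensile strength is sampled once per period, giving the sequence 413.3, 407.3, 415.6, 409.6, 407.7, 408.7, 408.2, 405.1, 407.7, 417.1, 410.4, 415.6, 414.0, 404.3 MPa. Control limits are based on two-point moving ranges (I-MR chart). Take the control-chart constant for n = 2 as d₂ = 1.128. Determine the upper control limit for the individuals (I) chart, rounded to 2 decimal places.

X̄ = (413.3 + 407.3 + 415.6 + 409.6 + 407.7 + 408.7 + 408.2 + 405.1 + 407.7 + 417.1 + 410.4 + 415.6 + 414.0 + 404.3) / 14 = 410.3286
Moving ranges: 6.0, 8.3, 6.0, 1.9, 1.0, 0.5, 3.1, 2.6, 9.4, 6.7, 5.2, 1.6, 9.7; M̄R̄ = 62.0000 / 13 = 4.7692
UCL = X̄ + 3·M̄R̄/d₂ = 410.3286 + 3 × 4.7692 / 1.128 = 423.0127

423.01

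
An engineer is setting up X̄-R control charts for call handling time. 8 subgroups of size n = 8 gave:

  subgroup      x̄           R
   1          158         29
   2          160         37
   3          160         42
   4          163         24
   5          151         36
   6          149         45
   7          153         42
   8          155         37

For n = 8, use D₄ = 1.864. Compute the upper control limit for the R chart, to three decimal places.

68.036

R̄ = (29 + 37 + 42 + 24 + 36 + 45 + 42 + 37) / 8 = 292.0000 / 8 = 36.5000
UCL_R = D₄·R̄ = 1.864 × 36.5000 = 68.0360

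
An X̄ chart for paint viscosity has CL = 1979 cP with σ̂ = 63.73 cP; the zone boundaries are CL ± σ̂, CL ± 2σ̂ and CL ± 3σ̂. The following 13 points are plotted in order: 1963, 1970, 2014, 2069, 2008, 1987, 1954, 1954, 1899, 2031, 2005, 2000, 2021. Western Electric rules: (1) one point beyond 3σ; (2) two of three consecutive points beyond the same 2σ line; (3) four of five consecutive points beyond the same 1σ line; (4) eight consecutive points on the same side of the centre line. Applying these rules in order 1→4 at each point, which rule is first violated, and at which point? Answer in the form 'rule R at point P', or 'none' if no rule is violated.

Zone of each point (C = within 1σ̂, B = 1σ̂–2σ̂, A = 2σ̂–3σ̂, * = beyond 3σ̂; sign = side of CL): 1:-C, 2:-C, 3:+C, 4:+B, 5:+C, 6:+C, 7:-C, 8:-C, 9:-B, 10:+C, 11:+C, 12:+C, 13:+C
No rule fires across all 13 points.

none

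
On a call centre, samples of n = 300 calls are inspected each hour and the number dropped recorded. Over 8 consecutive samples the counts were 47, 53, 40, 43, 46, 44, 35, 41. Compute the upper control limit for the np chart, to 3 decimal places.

61.942

p̄ = Σdᵢ / (k·n) = 349 / (8 × 300) = 0.14542
UCL = np̄ + 3·√(np̄(1−p̄)) = 43.6250 + 3 × √(43.6250×0.85458) = 43.6250 + 3 × 6.1058 = 61.9425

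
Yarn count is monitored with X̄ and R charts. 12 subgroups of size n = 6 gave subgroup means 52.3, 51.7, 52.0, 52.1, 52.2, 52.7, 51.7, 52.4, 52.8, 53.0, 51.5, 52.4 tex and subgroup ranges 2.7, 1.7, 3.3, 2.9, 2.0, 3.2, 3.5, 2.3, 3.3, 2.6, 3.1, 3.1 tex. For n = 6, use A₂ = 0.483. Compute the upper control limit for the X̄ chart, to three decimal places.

53.590

X̄̄ = (52.3 + 51.7 + 52.0 + 52.1 + 52.2 + 52.7 + 51.7 + 52.4 + 52.8 + 53.0 + 51.5 + 52.4) / 12 = 626.8000 / 12 = 52.2333
R̄ = (2.7 + 1.7 + 3.3 + 2.9 + 2.0 + 3.2 + 3.5 + 2.3 + 3.3 + 2.6 + 3.1 + 3.1) / 12 = 33.7000 / 12 = 2.8083
UCL = X̄̄ + A₂·R̄ = 52.2333 + 0.483 × 2.8083 = 53.5898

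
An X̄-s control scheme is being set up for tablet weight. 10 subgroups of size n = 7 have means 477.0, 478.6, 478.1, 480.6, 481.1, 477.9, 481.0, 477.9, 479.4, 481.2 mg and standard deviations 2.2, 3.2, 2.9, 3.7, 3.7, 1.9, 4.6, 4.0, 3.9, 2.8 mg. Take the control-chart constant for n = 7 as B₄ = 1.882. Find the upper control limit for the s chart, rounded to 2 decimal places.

6.19

s̄ = (2.2 + 3.2 + 2.9 + 3.7 + 3.7 + 1.9 + 4.6 + 4.0 + 3.9 + 2.8) / 10 = 3.2900
UCL_s = B₄·s̄ = 1.882 × 3.2900 = 6.1918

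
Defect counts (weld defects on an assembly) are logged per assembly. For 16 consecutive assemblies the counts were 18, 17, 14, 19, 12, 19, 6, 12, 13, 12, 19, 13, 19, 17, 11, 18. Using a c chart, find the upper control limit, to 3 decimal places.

26.532

c̄ = (18 + 17 + 14 + 19 + 12 + 19 + 6 + 12 + 13 + 12 + 19 + 13 + 19 + 17 + 11 + 18) / 16 = 239 / 16 = 14.9375
UCL = c̄ + 3√c̄ = 14.9375 + 3 × √14.9375 = 14.9375 + 3 × 3.8649 = 26.5322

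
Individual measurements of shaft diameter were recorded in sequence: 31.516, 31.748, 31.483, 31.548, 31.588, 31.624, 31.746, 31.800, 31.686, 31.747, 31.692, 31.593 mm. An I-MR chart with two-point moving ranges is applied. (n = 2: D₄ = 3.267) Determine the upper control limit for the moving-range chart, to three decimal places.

0.339

Moving ranges: 0.232, 0.265, 0.065, 0.040, 0.036, 0.122, 0.054, 0.114, 0.061, 0.055, 0.099; M̄R̄ = 1.1430 / 11 = 0.1039
UCL_MR = D₄·M̄R̄ = 3.267 × 0.1039 = 0.3395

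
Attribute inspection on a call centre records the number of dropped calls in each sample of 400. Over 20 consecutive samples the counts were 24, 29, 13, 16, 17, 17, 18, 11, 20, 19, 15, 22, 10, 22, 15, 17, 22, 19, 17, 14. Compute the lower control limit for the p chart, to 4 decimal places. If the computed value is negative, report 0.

p̄ = Σdᵢ / (k·n) = 357 / (20 × 400) = 0.04462
LCL = p̄ − 3·√(p̄(1−p̄)/n) = 0.04462 − 3 × 0.01032 = 0.01365

0.0137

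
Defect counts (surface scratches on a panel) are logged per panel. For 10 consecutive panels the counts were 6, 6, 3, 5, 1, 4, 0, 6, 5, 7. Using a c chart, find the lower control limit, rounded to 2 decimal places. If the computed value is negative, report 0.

0.00

c̄ = (6 + 6 + 3 + 5 + 1 + 4 + 0 + 6 + 5 + 7) / 10 = 43 / 10 = 4.3000
LCL = c̄ − 3√c̄ = 4.3000 − 3 × 2.0736 = -1.9209 → 0 (cannot be negative)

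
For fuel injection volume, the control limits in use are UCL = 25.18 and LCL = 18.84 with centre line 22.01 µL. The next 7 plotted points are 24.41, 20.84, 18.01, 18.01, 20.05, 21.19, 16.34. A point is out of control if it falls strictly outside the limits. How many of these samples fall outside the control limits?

Compare each point to [18.84, 25.18]: sample 3 = 18.01 < LCL; sample 4 = 18.01 < LCL; sample 7 = 16.34 < LCL.

3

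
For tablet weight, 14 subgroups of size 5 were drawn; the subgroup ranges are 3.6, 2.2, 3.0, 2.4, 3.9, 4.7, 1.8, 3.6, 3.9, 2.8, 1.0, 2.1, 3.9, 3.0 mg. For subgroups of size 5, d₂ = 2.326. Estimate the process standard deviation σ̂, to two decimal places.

1.29

R̄ = (3.6 + 2.2 + 3.0 + 2.4 + 3.9 + 4.7 + 1.8 + 3.6 + 3.9 + 2.8 + 1.0 + 2.1 + 3.9 + 3.0) / 14 = 2.9929
σ̂ = R̄ / d₂ = 2.9929 / 2.326 = 1.2867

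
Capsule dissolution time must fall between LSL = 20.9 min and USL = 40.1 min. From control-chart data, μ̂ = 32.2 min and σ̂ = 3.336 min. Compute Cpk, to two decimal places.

Cpu = (USL − μ̂) / (3σ̂) = (40.1 − 32.2) / (3 × 3.336) = 0.7894; Cpl = (μ̂ − LSL) / (3σ̂) = (32.2 − 20.9) / (3 × 3.336) = 1.1291; Cpk = min(Cpu, Cpl) = 0.7894

0.79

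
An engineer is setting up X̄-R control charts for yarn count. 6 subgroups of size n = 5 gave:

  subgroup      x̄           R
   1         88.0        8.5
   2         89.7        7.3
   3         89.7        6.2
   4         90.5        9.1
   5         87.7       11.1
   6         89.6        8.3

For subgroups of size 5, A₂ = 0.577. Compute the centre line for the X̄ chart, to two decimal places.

89.20

X̄̄ = (88.0 + 89.7 + 89.7 + 90.5 + 87.7 + 89.6) / 6 = 535.2000 / 6 = 89.2000
CL = X̄̄ = 89.2000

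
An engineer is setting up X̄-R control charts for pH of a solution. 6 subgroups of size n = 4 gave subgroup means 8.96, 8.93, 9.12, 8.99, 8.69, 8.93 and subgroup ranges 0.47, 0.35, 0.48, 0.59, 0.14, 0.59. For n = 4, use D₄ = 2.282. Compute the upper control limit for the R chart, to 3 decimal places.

R̄ = (0.47 + 0.35 + 0.48 + 0.59 + 0.14 + 0.59) / 6 = 2.6200 / 6 = 0.4367
UCL_R = D₄·R̄ = 2.282 × 0.4367 = 0.9965

0.996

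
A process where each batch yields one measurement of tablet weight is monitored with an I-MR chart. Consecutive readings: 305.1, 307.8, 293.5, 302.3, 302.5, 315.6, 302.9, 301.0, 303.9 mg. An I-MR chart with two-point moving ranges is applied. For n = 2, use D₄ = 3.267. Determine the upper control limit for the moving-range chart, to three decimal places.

23.114

Moving ranges: 2.7, 14.3, 8.8, 0.2, 13.1, 12.7, 1.9, 2.9; M̄R̄ = 56.6000 / 8 = 7.0750
UCL_MR = D₄·M̄R̄ = 3.267 × 7.0750 = 23.1140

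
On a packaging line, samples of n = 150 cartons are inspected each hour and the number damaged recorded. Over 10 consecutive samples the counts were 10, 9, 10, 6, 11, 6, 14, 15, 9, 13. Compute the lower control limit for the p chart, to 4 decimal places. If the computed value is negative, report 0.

p̄ = Σdᵢ / (k·n) = 103 / (10 × 150) = 0.06867
LCL = p̄ − 3·√(p̄(1−p̄)/n) = 0.06867 − 3 × 0.02065 = 0.00672

0.0067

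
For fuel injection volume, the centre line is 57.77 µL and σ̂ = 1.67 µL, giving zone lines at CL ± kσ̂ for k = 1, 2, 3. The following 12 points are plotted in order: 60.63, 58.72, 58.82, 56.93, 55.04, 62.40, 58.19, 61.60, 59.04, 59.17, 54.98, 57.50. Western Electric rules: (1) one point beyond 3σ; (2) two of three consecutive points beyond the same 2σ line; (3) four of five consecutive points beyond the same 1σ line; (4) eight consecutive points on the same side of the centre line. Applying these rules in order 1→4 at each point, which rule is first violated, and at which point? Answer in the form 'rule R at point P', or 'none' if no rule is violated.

rule 2 at point 8

Zone of each point (C = within 1σ̂, B = 1σ̂–2σ̂, A = 2σ̂–3σ̂, * = beyond 3σ̂; sign = side of CL): 1:+B, 2:+C, 3:+C, 4:-C, 5:-B, 6:+A, 7:+C, 8:+A, 9:+C, 10:+C, 11:-B, 12:-C
Rule 2 (two of three consecutive points beyond the same 2σ limit) is satisfied at point 8.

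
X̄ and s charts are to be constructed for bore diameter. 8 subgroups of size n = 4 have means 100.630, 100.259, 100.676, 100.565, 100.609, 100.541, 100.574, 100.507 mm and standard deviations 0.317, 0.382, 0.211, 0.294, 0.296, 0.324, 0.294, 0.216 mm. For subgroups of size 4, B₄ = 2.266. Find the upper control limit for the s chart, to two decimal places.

s̄ = (0.317 + 0.382 + 0.211 + 0.294 + 0.296 + 0.324 + 0.294 + 0.216) / 8 = 0.2918
UCL_s = B₄·s̄ = 2.266 × 0.2918 = 0.6611

0.66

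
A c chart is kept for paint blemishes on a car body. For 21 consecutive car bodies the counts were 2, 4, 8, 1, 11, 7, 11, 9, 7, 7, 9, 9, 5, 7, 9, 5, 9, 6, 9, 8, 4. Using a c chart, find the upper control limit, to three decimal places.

14.937

c̄ = (2 + 4 + 8 + 1 + 11 + 7 + 11 + 9 + 7 + 7 + 9 + 9 + 5 + 7 + 9 + 5 + 9 + 6 + 9 + 8 + 4) / 21 = 147 / 21 = 7.0000
UCL = c̄ + 3√c̄ = 7.0000 + 3 × √7.0000 = 7.0000 + 3 × 2.6458 = 14.9373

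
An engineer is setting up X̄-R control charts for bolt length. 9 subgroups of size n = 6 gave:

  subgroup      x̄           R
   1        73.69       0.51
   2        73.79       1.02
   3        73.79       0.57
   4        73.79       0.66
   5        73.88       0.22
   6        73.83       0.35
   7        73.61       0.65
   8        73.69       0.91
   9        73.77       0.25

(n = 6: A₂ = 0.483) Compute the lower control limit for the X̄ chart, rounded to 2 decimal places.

73.48

X̄̄ = (73.69 + 73.79 + 73.79 + 73.79 + 73.88 + 73.83 + 73.61 + 73.69 + 73.77) / 9 = 663.8400 / 9 = 73.7600
R̄ = (0.51 + 1.02 + 0.57 + 0.66 + 0.22 + 0.35 + 0.65 + 0.91 + 0.25) / 9 = 5.1400 / 9 = 0.5711
LCL = X̄̄ − A₂·R̄ = 73.7600 − 0.483 × 0.5711 = 73.4842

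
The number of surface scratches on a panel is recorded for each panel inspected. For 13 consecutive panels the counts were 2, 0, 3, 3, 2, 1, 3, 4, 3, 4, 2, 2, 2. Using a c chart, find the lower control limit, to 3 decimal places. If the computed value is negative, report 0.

0.000

c̄ = (2 + 0 + 3 + 3 + 2 + 1 + 3 + 4 + 3 + 4 + 2 + 2 + 2) / 13 = 31 / 13 = 2.3846
LCL = c̄ − 3√c̄ = 2.3846 − 3 × 1.5442 = -2.2480 → 0 (cannot be negative)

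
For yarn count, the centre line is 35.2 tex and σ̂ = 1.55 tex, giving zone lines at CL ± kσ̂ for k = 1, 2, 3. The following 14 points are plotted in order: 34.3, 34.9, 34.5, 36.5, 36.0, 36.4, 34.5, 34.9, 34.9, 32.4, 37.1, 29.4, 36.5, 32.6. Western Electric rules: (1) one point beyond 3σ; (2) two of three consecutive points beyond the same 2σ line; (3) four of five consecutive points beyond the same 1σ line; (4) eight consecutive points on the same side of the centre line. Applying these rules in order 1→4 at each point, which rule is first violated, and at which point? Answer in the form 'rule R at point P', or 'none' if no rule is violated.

rule 1 at point 12

Zone of each point (C = within 1σ̂, B = 1σ̂–2σ̂, A = 2σ̂–3σ̂, * = beyond 3σ̂; sign = side of CL): 1:-C, 2:-C, 3:-C, 4:+C, 5:+C, 6:+C, 7:-C, 8:-C, 9:-C, 10:-B, 11:+B, 12:-*, 13:+C, 14:-B
Rule 1 (one point beyond the 3σ limits) is satisfied at point 12.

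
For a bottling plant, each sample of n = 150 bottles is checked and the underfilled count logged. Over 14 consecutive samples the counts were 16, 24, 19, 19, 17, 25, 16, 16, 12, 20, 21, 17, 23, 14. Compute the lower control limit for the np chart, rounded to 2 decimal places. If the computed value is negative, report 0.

p̄ = Σdᵢ / (k·n) = 259 / (14 × 150) = 0.12333
LCL = np̄ − 3·√(np̄(1−p̄)) = 18.5000 − 3 × 4.0272 = 6.4184

6.42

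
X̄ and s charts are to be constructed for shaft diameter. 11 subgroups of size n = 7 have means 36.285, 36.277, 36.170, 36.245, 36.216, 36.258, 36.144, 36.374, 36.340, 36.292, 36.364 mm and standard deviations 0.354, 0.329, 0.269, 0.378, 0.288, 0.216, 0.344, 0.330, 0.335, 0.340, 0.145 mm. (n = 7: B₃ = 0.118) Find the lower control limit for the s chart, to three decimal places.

s̄ = (0.354 + 0.329 + 0.269 + 0.378 + 0.288 + 0.216 + 0.344 + 0.330 + 0.335 + 0.340 + 0.145) / 11 = 0.3025
LCL_s = B₃·s̄ = 0.118 × 0.3025 = 0.0357

0.036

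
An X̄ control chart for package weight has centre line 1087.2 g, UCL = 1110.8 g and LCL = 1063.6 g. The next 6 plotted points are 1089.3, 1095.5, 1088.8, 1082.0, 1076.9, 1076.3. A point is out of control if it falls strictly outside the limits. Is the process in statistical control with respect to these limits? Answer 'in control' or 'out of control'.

in control

All 6 points lie within [1063.6, 1110.8].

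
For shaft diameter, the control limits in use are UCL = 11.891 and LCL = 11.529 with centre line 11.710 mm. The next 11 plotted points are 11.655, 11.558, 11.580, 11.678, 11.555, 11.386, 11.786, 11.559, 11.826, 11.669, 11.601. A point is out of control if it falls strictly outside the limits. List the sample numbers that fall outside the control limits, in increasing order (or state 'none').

6

Compare each point to [11.529, 11.891]: sample 6 = 11.386 < LCL.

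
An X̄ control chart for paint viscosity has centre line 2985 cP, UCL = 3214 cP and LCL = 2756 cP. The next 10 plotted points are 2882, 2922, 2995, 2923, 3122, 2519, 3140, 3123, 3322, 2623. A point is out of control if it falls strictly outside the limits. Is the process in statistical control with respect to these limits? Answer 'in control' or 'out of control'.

out of control

Compare each point to [2756, 3214]: sample 6 = 2519 < LCL; sample 9 = 3322 > UCL; sample 10 = 2623 < LCL.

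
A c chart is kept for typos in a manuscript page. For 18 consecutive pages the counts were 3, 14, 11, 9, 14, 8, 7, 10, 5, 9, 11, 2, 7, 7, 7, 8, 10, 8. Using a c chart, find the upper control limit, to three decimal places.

16.994

c̄ = (3 + 14 + 11 + 9 + 14 + 8 + 7 + 10 + 5 + 9 + 11 + 2 + 7 + 7 + 7 + 8 + 10 + 8) / 18 = 150 / 18 = 8.3333
UCL = c̄ + 3√c̄ = 8.3333 + 3 × √8.3333 = 8.3333 + 3 × 2.8868 = 16.9936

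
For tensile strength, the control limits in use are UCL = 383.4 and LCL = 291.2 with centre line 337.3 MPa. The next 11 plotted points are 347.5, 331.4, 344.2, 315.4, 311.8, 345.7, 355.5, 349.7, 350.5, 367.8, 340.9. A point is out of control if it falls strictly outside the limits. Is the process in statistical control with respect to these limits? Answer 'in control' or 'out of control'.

in control

All 11 points lie within [291.2, 383.4].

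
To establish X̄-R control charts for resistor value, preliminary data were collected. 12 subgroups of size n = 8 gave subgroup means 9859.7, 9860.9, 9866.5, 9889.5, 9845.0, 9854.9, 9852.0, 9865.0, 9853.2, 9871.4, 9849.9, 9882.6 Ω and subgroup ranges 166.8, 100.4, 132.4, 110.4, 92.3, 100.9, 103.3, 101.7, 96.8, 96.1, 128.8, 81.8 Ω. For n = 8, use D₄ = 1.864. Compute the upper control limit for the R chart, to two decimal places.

203.75

R̄ = (166.8 + 100.4 + 132.4 + 110.4 + 92.3 + 100.9 + 103.3 + 101.7 + 96.8 + 96.1 + 128.8 + 81.8) / 12 = 1311.7000 / 12 = 109.3083
UCL_R = D₄·R̄ = 1.864 × 109.3083 = 203.7507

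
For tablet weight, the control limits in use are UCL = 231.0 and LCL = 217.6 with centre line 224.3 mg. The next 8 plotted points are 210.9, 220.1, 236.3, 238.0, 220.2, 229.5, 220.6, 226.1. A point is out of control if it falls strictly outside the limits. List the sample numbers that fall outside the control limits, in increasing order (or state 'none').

1, 3, 4

Compare each point to [217.6, 231.0]: sample 1 = 210.9 < LCL; sample 3 = 236.3 > UCL; sample 4 = 238.0 > UCL.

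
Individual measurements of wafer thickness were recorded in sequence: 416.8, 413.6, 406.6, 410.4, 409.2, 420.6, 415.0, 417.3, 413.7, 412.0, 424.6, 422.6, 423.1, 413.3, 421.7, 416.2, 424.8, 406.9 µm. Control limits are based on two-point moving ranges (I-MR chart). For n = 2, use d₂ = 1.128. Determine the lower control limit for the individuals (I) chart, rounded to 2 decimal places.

399.58

X̄ = (416.8 + 413.6 + 406.6 + 410.4 + 409.2 + 420.6 + 415.0 + 417.3 + 413.7 + 412.0 + 424.6 + 422.6 + 423.1 + 413.3 + 421.7 + 416.2 + 424.8 + 406.9) / 18 = 416.0222
Moving ranges: 3.2, 7.0, 3.8, 1.2, 11.4, 5.6, 2.3, 3.6, 1.7, 12.6, 2.0, 0.5, 9.8, 8.4, 5.5, 8.6, 17.9; M̄R̄ = 105.1000 / 17 = 6.1824
LCL = X̄ − 3·M̄R̄/d₂ = 416.0222 − 3 × 6.1824 / 1.128 = 399.5798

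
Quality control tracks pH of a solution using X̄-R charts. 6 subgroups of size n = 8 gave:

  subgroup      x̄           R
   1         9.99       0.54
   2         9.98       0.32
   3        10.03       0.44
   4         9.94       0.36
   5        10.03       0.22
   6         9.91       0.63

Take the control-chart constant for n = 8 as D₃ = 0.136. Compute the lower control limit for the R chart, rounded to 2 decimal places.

R̄ = (0.54 + 0.32 + 0.44 + 0.36 + 0.22 + 0.63) / 6 = 2.5100 / 6 = 0.4183
LCL_R = D₃·R̄ = 0.136 × 0.4183 = 0.0569

0.06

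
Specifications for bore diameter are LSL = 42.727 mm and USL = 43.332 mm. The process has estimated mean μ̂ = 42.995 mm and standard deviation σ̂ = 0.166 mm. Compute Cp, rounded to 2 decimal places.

0.61

Cp = (USL − LSL) / (6σ̂) = (43.332 − 42.727) / (6 × 0.166) = 0.6050 / 0.9960 = 0.6074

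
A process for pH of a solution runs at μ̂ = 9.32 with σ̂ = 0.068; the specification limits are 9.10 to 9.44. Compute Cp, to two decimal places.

0.83

Cp = (USL − LSL) / (6σ̂) = (9.44 − 9.10) / (6 × 0.068) = 0.3400 / 0.4080 = 0.8333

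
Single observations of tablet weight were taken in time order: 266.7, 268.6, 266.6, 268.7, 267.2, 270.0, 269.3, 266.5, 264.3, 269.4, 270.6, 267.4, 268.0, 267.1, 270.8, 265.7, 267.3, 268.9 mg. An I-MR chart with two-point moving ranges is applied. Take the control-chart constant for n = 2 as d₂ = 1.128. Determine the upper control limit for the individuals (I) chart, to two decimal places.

X̄ = (266.7 + 268.6 + 266.6 + 268.7 + 267.2 + 270.0 + 269.3 + 266.5 + 264.3 + 269.4 + 270.6 + 267.4 + 268.0 + 267.1 + 270.8 + 265.7 + 267.3 + 268.9) / 18 = 267.9500
Moving ranges: 1.9, 2.0, 2.1, 1.5, 2.8, 0.7, 2.8, 2.2, 5.1, 1.2, 3.2, 0.6, 0.9, 3.7, 5.1, 1.6, 1.6; M̄R̄ = 39.0000 / 17 = 2.2941
UCL = X̄ + 3·M̄R̄/d₂ = 267.9500 + 3 × 2.2941 / 1.128 = 274.0514

274.05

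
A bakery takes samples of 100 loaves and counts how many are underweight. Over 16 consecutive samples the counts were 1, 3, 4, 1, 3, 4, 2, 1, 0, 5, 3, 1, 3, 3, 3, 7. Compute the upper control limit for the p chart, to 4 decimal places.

0.0766

p̄ = Σdᵢ / (k·n) = 44 / (16 × 100) = 0.02750
UCL = p̄ + 3·√(p̄(1−p̄)/n) = 0.02750 + 3 × √(0.02750×0.97250/100) = 0.02750 + 3 × 0.01635 = 0.07656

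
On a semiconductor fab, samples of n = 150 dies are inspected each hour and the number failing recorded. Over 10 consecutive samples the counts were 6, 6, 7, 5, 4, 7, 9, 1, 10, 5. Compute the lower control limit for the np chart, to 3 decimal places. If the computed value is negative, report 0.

0.000

p̄ = Σdᵢ / (k·n) = 60 / (10 × 150) = 0.04000
LCL = np̄ − 3·√(np̄(1−p̄)) = 6.0000 − 3 × 2.4000 = -1.2000 → 0 (negative, so LCL = 0)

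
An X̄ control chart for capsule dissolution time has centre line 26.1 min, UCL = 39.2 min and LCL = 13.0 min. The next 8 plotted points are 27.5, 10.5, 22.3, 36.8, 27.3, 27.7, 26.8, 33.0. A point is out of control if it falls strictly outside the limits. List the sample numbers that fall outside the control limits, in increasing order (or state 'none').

2

Compare each point to [13.0, 39.2]: sample 2 = 10.5 < LCL.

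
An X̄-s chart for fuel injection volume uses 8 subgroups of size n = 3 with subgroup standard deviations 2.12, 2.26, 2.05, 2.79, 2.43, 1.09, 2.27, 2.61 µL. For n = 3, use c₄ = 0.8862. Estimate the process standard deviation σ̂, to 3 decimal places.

2.485

s̄ = (2.12 + 2.26 + 2.05 + 2.79 + 2.43 + 1.09 + 2.27 + 2.61) / 8 = 2.2025
σ̂ = s̄ / c₄ = 2.2025 / 0.8862 = 2.4853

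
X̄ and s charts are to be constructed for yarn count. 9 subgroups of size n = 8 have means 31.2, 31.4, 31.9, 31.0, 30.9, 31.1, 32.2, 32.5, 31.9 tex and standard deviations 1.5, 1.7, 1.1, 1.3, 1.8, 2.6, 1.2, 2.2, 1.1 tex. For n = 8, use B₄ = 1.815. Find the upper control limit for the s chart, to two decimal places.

s̄ = (1.5 + 1.7 + 1.1 + 1.3 + 1.8 + 2.6 + 1.2 + 2.2 + 1.1) / 9 = 1.6111
UCL_s = B₄·s̄ = 1.815 × 1.6111 = 2.9242

2.92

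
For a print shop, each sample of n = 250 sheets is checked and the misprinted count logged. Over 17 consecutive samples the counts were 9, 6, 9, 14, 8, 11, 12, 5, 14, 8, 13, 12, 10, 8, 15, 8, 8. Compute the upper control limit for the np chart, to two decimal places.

p̄ = Σdᵢ / (k·n) = 170 / (17 × 250) = 0.04000
UCL = np̄ + 3·√(np̄(1−p̄)) = 10.0000 + 3 × √(10.0000×0.96000) = 10.0000 + 3 × 3.0984 = 19.2952

19.30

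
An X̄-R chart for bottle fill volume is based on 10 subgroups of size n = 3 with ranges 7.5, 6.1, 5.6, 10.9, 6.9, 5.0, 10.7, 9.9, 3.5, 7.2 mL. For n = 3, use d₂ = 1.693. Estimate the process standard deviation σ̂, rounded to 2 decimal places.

R̄ = (7.5 + 6.1 + 5.6 + 10.9 + 6.9 + 5.0 + 10.7 + 9.9 + 3.5 + 7.2) / 10 = 7.3300
σ̂ = R̄ / d₂ = 7.3300 / 1.693 = 4.3296

4.33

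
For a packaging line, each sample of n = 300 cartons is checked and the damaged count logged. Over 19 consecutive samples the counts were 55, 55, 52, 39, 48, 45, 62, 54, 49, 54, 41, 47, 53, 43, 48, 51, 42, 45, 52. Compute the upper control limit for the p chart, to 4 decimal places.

0.2282

p̄ = Σdᵢ / (k·n) = 935 / (19 × 300) = 0.16404
UCL = p̄ + 3·√(p̄(1−p̄)/n) = 0.16404 + 3 × √(0.16404×0.83596/300) = 0.16404 + 3 × 0.02138 = 0.22817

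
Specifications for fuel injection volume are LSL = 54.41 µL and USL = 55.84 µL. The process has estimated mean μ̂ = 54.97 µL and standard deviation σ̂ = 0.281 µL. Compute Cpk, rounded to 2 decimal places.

Cpu = (USL − μ̂) / (3σ̂) = (55.84 − 54.97) / (3 × 0.281) = 1.0320; Cpl = (μ̂ − LSL) / (3σ̂) = (54.97 − 54.41) / (3 × 0.281) = 0.6643; Cpk = min(Cpu, Cpl) = 0.6643

0.66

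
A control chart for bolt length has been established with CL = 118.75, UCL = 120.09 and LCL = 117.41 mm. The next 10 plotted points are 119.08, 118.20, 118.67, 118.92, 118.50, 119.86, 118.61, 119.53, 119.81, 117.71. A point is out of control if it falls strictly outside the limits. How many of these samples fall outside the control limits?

0

All 10 points lie within [117.41, 120.09].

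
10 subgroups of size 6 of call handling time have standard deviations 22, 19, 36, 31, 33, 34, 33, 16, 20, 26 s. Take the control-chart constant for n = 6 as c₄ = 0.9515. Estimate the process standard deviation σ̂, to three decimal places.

28.376

s̄ = (22 + 19 + 36 + 31 + 33 + 34 + 33 + 16 + 20 + 26) / 10 = 27.0000
σ̂ = s̄ / c₄ = 27.0000 / 0.9515 = 28.3762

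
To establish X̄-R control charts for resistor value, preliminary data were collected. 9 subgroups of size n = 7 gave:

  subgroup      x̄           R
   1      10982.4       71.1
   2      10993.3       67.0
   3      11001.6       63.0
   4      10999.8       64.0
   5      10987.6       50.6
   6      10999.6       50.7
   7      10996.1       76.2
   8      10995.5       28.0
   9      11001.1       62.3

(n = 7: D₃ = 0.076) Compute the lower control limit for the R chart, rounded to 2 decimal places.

R̄ = (71.1 + 67.0 + 63.0 + 64.0 + 50.6 + 50.7 + 76.2 + 28.0 + 62.3) / 9 = 532.9000 / 9 = 59.2111
LCL_R = D₃·R̄ = 0.076 × 59.2111 = 4.5000

4.50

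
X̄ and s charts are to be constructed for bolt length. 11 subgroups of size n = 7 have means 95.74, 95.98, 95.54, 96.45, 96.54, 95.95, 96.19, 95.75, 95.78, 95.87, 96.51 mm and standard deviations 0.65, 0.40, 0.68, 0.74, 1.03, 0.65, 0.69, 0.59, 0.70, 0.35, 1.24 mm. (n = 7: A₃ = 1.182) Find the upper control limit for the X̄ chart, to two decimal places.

96.86

X̄̄ = (95.74 + 95.98 + 95.54 + 96.45 + 96.54 + 95.95 + 96.19 + 95.75 + 95.78 + 95.87 + 96.51) / 11 = 96.0273
s̄ = (0.65 + 0.40 + 0.68 + 0.74 + 1.03 + 0.65 + 0.69 + 0.59 + 0.70 + 0.35 + 1.24) / 11 = 0.7018
UCL = X̄̄ + A₃·s̄ = 96.0273 + 1.182 × 0.7018 = 96.8568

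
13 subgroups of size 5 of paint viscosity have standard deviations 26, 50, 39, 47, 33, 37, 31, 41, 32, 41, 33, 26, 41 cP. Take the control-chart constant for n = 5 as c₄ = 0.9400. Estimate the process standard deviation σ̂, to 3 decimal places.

39.034

s̄ = (26 + 50 + 39 + 47 + 33 + 37 + 31 + 41 + 32 + 41 + 33 + 26 + 41) / 13 = 36.6923
σ̂ = s̄ / c₄ = 36.6923 / 0.9400 = 39.0344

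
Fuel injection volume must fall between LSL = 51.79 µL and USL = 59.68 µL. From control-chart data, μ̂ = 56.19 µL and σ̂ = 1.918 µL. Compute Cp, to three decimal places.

Cp = (USL − LSL) / (6σ̂) = (59.68 − 51.79) / (6 × 1.918) = 7.8900 / 11.5080 = 0.6856

0.686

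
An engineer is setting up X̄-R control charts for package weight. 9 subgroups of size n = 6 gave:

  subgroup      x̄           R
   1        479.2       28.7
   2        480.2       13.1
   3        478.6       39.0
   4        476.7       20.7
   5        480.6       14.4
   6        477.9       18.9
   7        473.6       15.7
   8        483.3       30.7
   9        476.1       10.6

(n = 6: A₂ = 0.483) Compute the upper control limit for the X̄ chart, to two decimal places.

488.76

X̄̄ = (479.2 + 480.2 + 478.6 + 476.7 + 480.6 + 477.9 + 473.6 + 483.3 + 476.1) / 9 = 4306.2000 / 9 = 478.4667
R̄ = (28.7 + 13.1 + 39.0 + 20.7 + 14.4 + 18.9 + 15.7 + 30.7 + 10.6) / 9 = 191.8000 / 9 = 21.3111
UCL = X̄̄ + A₂·R̄ = 478.4667 + 0.483 × 21.3111 = 488.7599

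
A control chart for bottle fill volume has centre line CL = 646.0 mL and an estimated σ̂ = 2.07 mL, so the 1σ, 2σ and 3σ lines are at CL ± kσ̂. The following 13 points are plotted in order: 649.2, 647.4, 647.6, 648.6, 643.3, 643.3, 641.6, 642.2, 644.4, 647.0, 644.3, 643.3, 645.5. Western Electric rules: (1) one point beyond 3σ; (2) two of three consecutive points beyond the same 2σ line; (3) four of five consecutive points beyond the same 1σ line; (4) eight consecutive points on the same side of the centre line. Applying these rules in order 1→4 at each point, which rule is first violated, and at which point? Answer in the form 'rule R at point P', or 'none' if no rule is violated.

rule 3 at point 8

Zone of each point (C = within 1σ̂, B = 1σ̂–2σ̂, A = 2σ̂–3σ̂, * = beyond 3σ̂; sign = side of CL): 1:+B, 2:+C, 3:+C, 4:+B, 5:-B, 6:-B, 7:-A, 8:-B, 9:-C, 10:+C, 11:-C, 12:-B, 13:-C
Rule 3 (four of five consecutive points beyond the same 1σ limit) is satisfied at point 8.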